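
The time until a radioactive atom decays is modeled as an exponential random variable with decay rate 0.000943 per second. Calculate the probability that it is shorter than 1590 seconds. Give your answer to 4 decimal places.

0.7767

P(X ≤ 1590) = 1 − e^(−λ·1590) = 1 − e^(−1.4994) ≈ 0.7767.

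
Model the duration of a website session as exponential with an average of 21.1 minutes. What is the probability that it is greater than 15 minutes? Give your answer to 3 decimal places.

0.491

The rate is λ = 1/21.1 = 0.0473934 per minute.
P(X > 15) = e^(−λ·15) = e^(−0.7109) ≈ 0.491.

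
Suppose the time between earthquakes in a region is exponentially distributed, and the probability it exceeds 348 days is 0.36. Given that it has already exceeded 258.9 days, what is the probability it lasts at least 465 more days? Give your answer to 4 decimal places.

0.2553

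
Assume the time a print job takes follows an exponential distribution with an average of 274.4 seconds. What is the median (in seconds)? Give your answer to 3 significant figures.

190

The rate is λ = 1/274.4 = 0.00364431 per second.
Set 1 − e^(−λt) = 0.5, so t = −ln(0.5)/λ = 0.69315/0.00364431 ≈ 190.2 seconds.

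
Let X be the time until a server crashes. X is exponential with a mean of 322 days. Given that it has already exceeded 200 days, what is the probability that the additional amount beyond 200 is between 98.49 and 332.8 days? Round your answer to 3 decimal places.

0.381

The rate is λ = 1/322 = 0.00310559 per day.
Memoryless: the residual past 200 is again Exp(λ).
P(98.49 < residual < 332.8) = e^(−λ·98.49) − e^(−λ·332.8) = 0.73648 − 0.35575 ≈ 0.381.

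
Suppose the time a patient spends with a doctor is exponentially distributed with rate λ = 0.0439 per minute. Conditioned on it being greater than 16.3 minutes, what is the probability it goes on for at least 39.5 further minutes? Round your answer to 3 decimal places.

P(X > s+t | X > s) = e^(−λ(s+t))/e^(−λs) = e^(−λt), independent of s = 16.3.
P(X > 39.5) = e^(−1.7341) ≈ 0.177.

0.177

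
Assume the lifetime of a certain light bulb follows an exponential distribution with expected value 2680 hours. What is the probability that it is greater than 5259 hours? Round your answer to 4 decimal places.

The rate is λ = 1/2680 = 0.000373134 per hour.
P(X > 5259) = e^(−λ·5259) = e^(−1.9623) ≈ 0.1405.

0.1405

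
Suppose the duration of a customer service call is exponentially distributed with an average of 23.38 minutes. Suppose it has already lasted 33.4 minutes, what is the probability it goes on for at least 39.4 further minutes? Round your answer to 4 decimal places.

0.1854

The rate is λ = 1/23.38 = 0.0427716 per minute.
The exponential is memoryless, so the remaining time is again Exp(λ): the condition X > 33.4 is irrelevant.
P(X > 39.4) = e^(−1.6852) ≈ 0.1854.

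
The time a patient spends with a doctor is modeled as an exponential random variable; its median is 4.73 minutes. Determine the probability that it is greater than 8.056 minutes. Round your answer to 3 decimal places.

For an exponential, median = ln(2)/λ, so λ = ln 2 / 4.73 = 0.146543 per minute.
P(X > 8.056) = e^(−λ·8.056) = e^(−1.1805) ≈ 0.307.

0.307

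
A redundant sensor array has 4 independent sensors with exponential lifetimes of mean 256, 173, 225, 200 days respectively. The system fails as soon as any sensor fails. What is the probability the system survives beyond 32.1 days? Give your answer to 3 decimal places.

The first failure time is exponential with rate Σλ_i = 1/256 + 1/173 + 1/225 + 1/200 = 0.019131 per day.
P(min > 32.1) = e^(−0.019131·32.1) = e^(−0.61411) ≈ 0.541.

0.541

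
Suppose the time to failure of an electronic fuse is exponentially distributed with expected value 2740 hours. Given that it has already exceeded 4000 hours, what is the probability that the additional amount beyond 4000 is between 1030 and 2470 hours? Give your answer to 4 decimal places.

0.2807

The rate is λ = 1/2740 = 0.000364964 per hour.
Memoryless: the residual past 4000 is again Exp(λ).
P(1030 < residual < 2470) = e^(−λ·1030) − e^(−λ·2470) = 0.68666 − 0.40598 ≈ 0.2807.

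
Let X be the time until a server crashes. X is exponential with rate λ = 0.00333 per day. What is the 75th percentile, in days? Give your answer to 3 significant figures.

416

Set 1 − e^(−λt) = 0.75, so t = −ln(0.25)/λ = 1.3863/0.00333 ≈ 416.305 days.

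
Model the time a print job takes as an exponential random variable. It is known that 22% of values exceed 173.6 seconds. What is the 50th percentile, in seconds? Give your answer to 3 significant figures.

79.5

e^(−λ·173.6) = 0.22 ⇒ λ = −ln(0.22)/173.6 = 0.00872193.
50th percentile: 1 − e^(−λt) = 0.5, t = −ln(0.5)/λ = 79.4717 seconds.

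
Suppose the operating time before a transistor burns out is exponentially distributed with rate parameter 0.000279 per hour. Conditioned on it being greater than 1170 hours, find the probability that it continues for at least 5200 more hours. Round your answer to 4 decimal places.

0.2344

By the memoryless property, P(X > 1170+5200 | X > 1170) = P(X > 5200).
P(X > 5200) = e^(−1.4508) ≈ 0.2344.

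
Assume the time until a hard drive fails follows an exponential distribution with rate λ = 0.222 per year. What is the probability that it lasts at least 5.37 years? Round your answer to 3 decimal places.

P(X > 5.37) = e^(−λ·5.37) = e^(−1.1921) ≈ 0.304.

0.304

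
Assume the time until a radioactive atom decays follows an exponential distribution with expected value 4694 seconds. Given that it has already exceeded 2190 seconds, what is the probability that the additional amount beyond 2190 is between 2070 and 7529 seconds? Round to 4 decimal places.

The rate is λ = 1/4694 = 0.000213038 per second.
Memoryless: the residual past 2190 is again Exp(λ).
P(2070 < residual < 7529) = e^(−λ·2070) − e^(−λ·7529) = 0.64340 − 0.20110 ≈ 0.4423.

0.4423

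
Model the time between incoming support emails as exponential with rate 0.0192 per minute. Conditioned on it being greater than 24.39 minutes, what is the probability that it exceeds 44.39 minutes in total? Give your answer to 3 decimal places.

0.681

The exponential is memoryless, so the remaining time is again Exp(λ): the condition X > 24.39 is irrelevant.
P(X > 20) = e^(−0.384) ≈ 0.681.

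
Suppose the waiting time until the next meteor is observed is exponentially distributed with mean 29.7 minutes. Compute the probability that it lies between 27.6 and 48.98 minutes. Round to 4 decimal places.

0.2026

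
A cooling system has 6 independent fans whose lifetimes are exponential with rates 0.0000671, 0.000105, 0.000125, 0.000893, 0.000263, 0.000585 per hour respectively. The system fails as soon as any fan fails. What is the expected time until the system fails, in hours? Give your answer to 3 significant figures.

491

The time to first failure is exponential with rate Σλ = 0.0000671 + 0.000105 + 0.000125 + 0.000893 + 0.000263 + 0.000585 = 0.0020381.
E[min] = 1/Σλ = 1/0.0020381 = 490.653 hours.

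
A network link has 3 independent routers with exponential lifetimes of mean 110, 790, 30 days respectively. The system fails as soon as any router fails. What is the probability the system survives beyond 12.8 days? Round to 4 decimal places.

The first failure time is exponential with rate Σλ_i = 1/110 + 1/790 + 1/30 = 0.0436901 per day.
P(min > 12.8) = e^(−0.0436901·12.8) = e^(−0.55923) ≈ 0.5716.

0.5716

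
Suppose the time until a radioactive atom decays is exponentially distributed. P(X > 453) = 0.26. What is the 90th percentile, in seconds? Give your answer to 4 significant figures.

e^(−λ·453) = 0.26 ⇒ λ = −ln(0.26)/453 = 0.00297367.
90th percentile: 1 − e^(−λt) = 0.9, t = −ln(0.1)/λ = 774.324 seconds.

774.3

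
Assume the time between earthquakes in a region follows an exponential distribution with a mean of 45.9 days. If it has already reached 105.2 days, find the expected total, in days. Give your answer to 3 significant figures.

151

The rate is λ = 1/45.9 = 0.0217865 per day.
By memorylessness, E[X | X > 105.2] = 105.2 + 1/λ = 105.2 + 45.9 = 151.1 days.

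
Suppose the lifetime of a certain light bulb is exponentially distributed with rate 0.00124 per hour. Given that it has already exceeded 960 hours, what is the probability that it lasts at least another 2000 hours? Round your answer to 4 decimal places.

0.0837

P(X > s+t | X > s) = e^(−λ(s+t))/e^(−λs) = e^(−λt), independent of s = 960.
P(X > 2000) = e^(−2.48) ≈ 0.0837.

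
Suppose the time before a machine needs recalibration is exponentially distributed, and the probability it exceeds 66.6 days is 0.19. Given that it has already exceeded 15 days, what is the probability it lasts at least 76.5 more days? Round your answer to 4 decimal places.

0.1484

From e^(−λ·66.6) = 0.19, λ = −ln(0.19)/66.6 = 0.0249359.
Memoryless: P(X > 15+76.5 | X > 15) = P(X > 76.5) = e^(−0.0249359·76.5) ≈ 0.1484.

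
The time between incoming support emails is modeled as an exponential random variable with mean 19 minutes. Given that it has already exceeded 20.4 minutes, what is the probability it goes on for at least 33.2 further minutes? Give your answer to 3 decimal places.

0.174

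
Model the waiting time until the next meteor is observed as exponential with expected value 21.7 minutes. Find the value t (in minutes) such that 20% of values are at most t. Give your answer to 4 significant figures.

The rate is λ = 1/21.7 = 0.0460829 per minute.
Set 1 − e^(−λt) = 0.2, so t = −ln(0.8)/λ = 0.22314/0.0460829 ≈ 4.84222 minutes.

4.842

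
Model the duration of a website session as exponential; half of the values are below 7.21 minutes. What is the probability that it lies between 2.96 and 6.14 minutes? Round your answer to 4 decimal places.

0.1982

For an exponential, median = ln(2)/λ, so λ = ln 2 / 7.21 = 0.0961369 per minute.
P(2.96 < X < 6.14) = e^(−λ·2.96) − e^(−λ·6.14) = 0.75234 − 0.55417 ≈ 0.1982.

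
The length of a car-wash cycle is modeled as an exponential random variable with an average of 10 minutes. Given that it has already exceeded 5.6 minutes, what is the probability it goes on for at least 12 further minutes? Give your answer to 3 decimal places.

The rate is λ = 1/10 = 0.1 per minute.
P(X > s+t | X > s) = e^(−λ(s+t))/e^(−λs) = e^(−λt), independent of s = 5.6.
P(X > 12) = e^(−1.2) ≈ 0.301.

0.301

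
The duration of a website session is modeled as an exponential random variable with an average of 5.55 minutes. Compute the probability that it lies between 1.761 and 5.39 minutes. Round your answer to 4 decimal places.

0.3495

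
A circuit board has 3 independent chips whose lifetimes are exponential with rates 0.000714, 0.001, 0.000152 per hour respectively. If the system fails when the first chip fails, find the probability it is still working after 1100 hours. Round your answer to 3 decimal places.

The time to first failure is exponential with rate Σλ = 0.000714 + 0.001 + 0.000152 = 0.001866.
P(min > 1100) = e^(−0.001866·1100) = e^(−2.0526) ≈ 0.128.

0.128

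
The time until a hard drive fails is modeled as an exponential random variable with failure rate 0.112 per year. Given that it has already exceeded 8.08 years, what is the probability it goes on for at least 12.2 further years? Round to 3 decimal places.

By the memoryless property, P(X > 8.08+12.2 | X > 8.08) = P(X > 12.2).
P(X > 12.2) = e^(−1.3664) ≈ 0.255.

0.255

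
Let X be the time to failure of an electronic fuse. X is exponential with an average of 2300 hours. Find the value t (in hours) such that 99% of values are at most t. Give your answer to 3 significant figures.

10600

The rate is λ = 1/2300 = 0.000434783 per hour.
Set 1 − e^(−λt) = 0.99, so t = −ln(0.01)/λ = 4.6052/0.000434783 ≈ 10591.9 hours.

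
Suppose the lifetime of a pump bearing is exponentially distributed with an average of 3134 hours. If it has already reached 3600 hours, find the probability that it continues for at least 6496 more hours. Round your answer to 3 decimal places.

The rate is λ = 1/3134 = 0.000319081 per hour.
P(X > s+t | X > s) = e^(−λ(s+t))/e^(−λs) = e^(−λt), independent of s = 3600.
P(X > 6496) = e^(−2.0728) ≈ 0.126.

0.126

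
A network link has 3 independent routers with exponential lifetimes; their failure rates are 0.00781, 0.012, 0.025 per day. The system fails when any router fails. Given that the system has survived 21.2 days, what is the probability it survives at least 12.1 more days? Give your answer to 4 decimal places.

Time to first failure ~ Exp(Σλ) with Σλ = 0.04481.
By memorylessness, P(T > 21.2+12.1 | T > 21.2) = P(T > 12.1) = e^(−0.04481·12.1) ≈ 0.5815.

0.5815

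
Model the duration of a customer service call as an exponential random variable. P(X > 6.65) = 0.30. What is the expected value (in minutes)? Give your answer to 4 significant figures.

5.523

e^(−λ·6.65) = 0.30 ⇒ λ = −ln(0.30)/6.65 = 0.181049.
Mean = 1/λ = 5.52338 minutes.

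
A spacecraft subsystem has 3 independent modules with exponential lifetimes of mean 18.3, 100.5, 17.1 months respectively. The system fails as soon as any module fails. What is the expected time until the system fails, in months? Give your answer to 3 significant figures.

8.13

The first failure time is exponential with rate Σλ_i = 1/18.3 + 1/100.5 + 1/17.1 = 0.123075 per month.
E[min] = 1/Σλ = 1/0.123075 = 8.12515 months.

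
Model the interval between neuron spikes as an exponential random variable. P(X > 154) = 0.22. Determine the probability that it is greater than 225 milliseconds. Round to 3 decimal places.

0.109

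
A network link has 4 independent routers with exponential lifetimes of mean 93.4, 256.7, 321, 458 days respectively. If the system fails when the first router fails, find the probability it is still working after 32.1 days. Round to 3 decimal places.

0.528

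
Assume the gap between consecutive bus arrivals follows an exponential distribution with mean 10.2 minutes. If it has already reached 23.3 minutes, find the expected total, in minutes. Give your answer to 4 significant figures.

The rate is λ = 1/10.2 = 0.0980392 per minute.
By memorylessness, E[X | X > 23.3] = 23.3 + 1/λ = 23.3 + 10.2 = 33.5 minutes.

33.50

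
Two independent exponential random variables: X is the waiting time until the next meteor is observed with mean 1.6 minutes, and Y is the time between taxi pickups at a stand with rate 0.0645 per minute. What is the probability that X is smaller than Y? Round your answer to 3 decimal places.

0.906

λ_1 = 1/1.6 = 0.625, λ_2 = 0.0645.
For independent exponentials, P(X < Y) = λ_1/(λ_1+λ_2) = 0.625/0.6895 ≈ 0.906.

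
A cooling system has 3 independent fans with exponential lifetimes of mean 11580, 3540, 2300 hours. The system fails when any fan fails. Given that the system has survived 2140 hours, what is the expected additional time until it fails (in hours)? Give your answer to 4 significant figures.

1244

First-failure rate Σλ = 1/11580 + 1/3540 + 1/2300 = 0.000803624.
By memorylessness the expected residual is 1/Σλ = 1244.36 hours, regardless of the 2140 already elapsed.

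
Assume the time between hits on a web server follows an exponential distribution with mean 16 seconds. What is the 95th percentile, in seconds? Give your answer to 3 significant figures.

47.9

The rate is λ = 1/16 = 0.0625 per second.
Set 1 − e^(−λt) = 0.95, so t = −ln(0.05)/λ = 2.9957/0.0625 ≈ 47.9317 seconds.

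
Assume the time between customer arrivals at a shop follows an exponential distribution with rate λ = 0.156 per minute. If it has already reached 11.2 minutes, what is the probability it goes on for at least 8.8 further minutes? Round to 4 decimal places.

The exponential is memoryless, so the remaining time is again Exp(λ): the condition X > 11.2 is irrelevant.
P(X > 8.8) = e^(−1.3728) ≈ 0.2534.

0.2534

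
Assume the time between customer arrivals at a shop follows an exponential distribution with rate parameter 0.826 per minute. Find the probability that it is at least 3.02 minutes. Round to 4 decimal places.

P(X > 3.02) = e^(−λ·3.02) = e^(−2.4945) ≈ 0.0825.

0.0825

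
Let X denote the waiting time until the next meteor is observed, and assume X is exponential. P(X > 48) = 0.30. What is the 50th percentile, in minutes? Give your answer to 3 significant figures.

e^(−λ·48) = 0.30 ⇒ λ = −ln(0.30)/48 = 0.0250828.
50th percentile: 1 − e^(−λt) = 0.5, t = −ln(0.5)/λ = 27.6344 minutes.

27.6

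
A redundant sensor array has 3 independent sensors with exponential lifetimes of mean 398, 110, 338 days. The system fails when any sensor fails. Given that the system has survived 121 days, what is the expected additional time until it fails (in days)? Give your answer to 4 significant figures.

68.67

First-failure rate Σλ = 1/398 + 1/110 + 1/338 = 0.0145621.
By memorylessness the expected residual is 1/Σλ = 68.6716 days, regardless of the 121 already elapsed.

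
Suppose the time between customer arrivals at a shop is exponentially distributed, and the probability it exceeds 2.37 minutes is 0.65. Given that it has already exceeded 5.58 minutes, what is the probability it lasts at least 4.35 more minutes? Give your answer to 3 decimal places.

0.454

From e^(−λ·2.37) = 0.65, λ = −ln(0.65)/2.37 = 0.181765.
Memoryless: P(X > 5.58+4.35 | X > 5.58) = P(X > 4.35) = e^(−0.181765·4.35) ≈ 0.454.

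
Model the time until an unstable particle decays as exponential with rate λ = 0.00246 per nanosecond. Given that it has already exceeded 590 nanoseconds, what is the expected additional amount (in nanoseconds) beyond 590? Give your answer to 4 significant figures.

406.5

By memorylessness, the remaining amount past any threshold is again Exp(λ) with mean 1/λ = 406.504 nanoseconds.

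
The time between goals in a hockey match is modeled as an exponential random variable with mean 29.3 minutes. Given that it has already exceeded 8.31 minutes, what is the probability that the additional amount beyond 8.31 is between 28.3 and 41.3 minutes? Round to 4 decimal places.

0.1364

The rate is λ = 1/29.3 = 0.0341297 per minute.
Memoryless: the residual past 8.31 is again Exp(λ).
P(28.3 < residual < 41.3) = e^(−λ·28.3) − e^(−λ·41.3) = 0.38065 − 0.24425 ≈ 0.1364.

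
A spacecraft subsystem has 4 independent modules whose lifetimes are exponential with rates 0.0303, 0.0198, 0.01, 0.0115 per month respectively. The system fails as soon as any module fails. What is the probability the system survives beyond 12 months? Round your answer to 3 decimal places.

0.424

The time to first failure is exponential with rate Σλ = 0.0303 + 0.0198 + 0.01 + 0.0115 = 0.0716.
P(min > 12) = e^(−0.0716·12) = e^(−0.8592) ≈ 0.424.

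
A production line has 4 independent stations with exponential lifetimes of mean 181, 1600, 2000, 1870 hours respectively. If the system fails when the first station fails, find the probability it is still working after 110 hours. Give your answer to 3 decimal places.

0.454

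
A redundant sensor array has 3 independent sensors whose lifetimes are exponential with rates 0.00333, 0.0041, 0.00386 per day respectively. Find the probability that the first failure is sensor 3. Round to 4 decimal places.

The time to first failure is exponential with rate Σλ = 0.00333 + 0.0041 + 0.00386 = 0.01129.
P(sensor 3 first) = λ_3/Σλ = 0.00386/0.01129 ≈ 0.3419.

0.3419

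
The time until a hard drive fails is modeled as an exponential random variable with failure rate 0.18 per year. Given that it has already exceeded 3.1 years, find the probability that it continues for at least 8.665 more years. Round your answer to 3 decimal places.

The exponential is memoryless, so the remaining time is again Exp(λ): the condition X > 3.1 is irrelevant.
P(X > 8.665) = e^(−1.5597) ≈ 0.210.

0.210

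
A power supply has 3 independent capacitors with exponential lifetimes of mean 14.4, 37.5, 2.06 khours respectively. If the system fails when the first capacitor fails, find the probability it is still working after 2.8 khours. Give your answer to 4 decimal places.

0.1963

The first failure time is exponential with rate Σλ_i = 1/14.4 + 1/37.5 + 1/2.06 = 0.581548 per khour.
P(min > 2.8) = e^(−0.581548·2.8) = e^(−1.6283) ≈ 0.1963.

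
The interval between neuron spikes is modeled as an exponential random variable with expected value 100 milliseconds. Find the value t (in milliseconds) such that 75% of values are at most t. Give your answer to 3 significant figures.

The rate is λ = 1/100 = 0.01 per millisecond.
Set 1 − e^(−λt) = 0.75, so t = −ln(0.25)/λ = 1.3863/0.01 ≈ 138.629 milliseconds.

139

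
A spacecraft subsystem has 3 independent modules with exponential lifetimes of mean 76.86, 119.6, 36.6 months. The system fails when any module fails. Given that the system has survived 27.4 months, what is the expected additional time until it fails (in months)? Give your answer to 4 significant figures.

20.54

First-failure rate Σλ = 1/76.86 + 1/119.6 + 1/36.6 = 0.0486943.
By memorylessness the expected residual is 1/Σλ = 20.5363 months, regardless of the 27.4 already elapsed.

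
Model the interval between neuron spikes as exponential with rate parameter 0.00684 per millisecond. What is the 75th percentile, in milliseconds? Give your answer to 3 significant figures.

203

Set 1 − e^(−λt) = 0.75, so t = −ln(0.25)/λ = 1.3863/0.00684 ≈ 202.675 milliseconds.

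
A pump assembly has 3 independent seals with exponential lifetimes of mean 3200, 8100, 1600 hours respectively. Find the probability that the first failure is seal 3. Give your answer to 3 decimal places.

Rates: λ_i = 1/mean_i → 0.0003125, 0.000123457, 0.000625; Σλ = 0.00106096.
P(seal 3 first) = λ_3/Σλ = 0.000625/0.00106096 ≈ 0.589.

0.589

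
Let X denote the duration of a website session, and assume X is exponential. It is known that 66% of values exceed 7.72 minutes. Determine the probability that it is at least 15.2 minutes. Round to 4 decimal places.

e^(−λ·7.72) = 0.66 ⇒ λ = −ln(0.66)/7.72 = 0.0538232.
P(X > 15.2) = e^(−0.0538232·15.2) = e^(−0.81811) ≈ 0.4413.

0.4413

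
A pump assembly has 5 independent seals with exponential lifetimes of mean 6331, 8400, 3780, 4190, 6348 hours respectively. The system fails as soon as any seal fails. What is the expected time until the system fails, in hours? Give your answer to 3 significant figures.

The first failure time is exponential with rate Σλ_i = 1/6331 + 1/8400 + 1/3780 + 1/4190 + 1/6348 = 0.000937744 per hour.
E[min] = 1/Σλ = 1/0.000937744 = 1066.39 hours.

1070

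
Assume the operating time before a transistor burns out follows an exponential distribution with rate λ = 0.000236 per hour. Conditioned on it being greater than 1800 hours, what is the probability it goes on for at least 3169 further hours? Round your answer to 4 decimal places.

0.4734

The exponential is memoryless, so the remaining time is again Exp(λ): the condition X > 1800 is irrelevant.
P(X > 3169) = e^(−0.74788) ≈ 0.4734.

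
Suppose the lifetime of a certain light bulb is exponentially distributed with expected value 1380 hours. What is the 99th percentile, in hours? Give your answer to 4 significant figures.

The rate is λ = 1/1380 = 0.000724638 per hour.
Set 1 − e^(−λt) = 0.99, so t = −ln(0.01)/λ = 4.6052/0.000724638 ≈ 6355.13 hours.

6355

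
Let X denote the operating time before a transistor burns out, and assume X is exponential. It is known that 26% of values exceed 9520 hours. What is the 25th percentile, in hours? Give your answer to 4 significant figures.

e^(−λ·9520) = 0.26 ⇒ λ = −ln(0.26)/9520 = 0.000141499.
25th percentile: 1 − e^(−λt) = 0.25, t = −ln(0.75)/λ = 2033.1 hours.

2033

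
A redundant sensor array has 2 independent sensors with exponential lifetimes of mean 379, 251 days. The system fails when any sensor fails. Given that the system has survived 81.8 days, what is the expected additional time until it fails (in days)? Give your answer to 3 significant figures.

First-failure rate Σλ = 1/379 + 1/251 = 0.00662259.
By memorylessness the expected residual is 1/Σλ = 150.998 days, regardless of the 81.8 already elapsed.

151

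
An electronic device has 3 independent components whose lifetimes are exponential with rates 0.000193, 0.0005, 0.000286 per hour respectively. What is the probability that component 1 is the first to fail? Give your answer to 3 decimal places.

The time to first failure is exponential with rate Σλ = 0.000193 + 0.0005 + 0.000286 = 0.000979.
P(component 1 first) = λ_1/Σλ = 0.000193/0.000979 ≈ 0.197.

0.197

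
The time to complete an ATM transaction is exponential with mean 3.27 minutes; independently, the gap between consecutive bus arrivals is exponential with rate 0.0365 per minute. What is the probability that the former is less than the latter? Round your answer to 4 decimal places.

0.8934

λ_1 = 1/3.27 = 0.30581, λ_2 = 0.0365.
For independent exponentials, P(the former < the latter) = λ_1/(λ_1+λ_2) = 0.30581/0.34231 ≈ 0.8934.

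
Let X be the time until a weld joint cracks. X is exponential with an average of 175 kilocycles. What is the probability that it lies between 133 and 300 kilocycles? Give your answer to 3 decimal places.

0.288

The rate is λ = 1/175 = 0.00571429 per kilocycle.
P(133 < X < 300) = e^(−λ·133) − e^(−λ·300) = 0.46767 − 0.18009 ≈ 0.288.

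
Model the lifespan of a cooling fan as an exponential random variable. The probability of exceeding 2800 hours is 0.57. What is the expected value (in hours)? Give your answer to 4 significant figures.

e^(−λ·2800) = 0.57 ⇒ λ = −ln(0.57)/2800 = 0.000200757.
Mean = 1/λ = 4981.15 hours.

4981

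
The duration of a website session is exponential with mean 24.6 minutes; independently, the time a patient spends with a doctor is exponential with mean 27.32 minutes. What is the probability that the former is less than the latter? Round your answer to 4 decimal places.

λ_1 = 1/24.6 = 0.0406504, λ_2 = 1/27.32 = 0.0366032.
For independent exponentials, P(the former < the latter) = λ_1/(λ_1+λ_2) = 0.0406504/0.0772536 ≈ 0.5262.

0.5262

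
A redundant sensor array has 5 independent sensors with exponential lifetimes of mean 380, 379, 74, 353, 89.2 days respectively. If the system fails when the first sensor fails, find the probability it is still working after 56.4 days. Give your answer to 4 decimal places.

0.1570

The first failure time is exponential with rate Σλ_i = 1/380 + 1/379 + 1/74 + 1/353 + 1/89.2 = 0.0328272 per day.
P(min > 56.4) = e^(−0.0328272·56.4) = e^(−1.8515) ≈ 0.1570.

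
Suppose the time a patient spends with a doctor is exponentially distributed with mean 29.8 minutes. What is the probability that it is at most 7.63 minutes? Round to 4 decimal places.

0.2259

The rate is λ = 1/29.8 = 0.033557 per minute.
P(X ≤ 7.63) = 1 − e^(−λ·7.63) = 1 − e^(−0.25604) ≈ 0.2259.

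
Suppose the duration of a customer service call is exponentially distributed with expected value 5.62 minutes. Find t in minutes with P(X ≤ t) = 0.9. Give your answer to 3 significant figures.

12.9

The rate is λ = 1/5.62 = 0.177936 per minute.
Set 1 − e^(−λt) = 0.9, so t = −ln(0.1)/λ = 2.3026/0.177936 ≈ 12.9405 minutes.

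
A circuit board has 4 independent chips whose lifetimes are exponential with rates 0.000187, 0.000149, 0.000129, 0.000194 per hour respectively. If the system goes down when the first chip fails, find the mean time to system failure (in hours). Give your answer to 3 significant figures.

1520

The time to first failure is exponential with rate Σλ = 0.000187 + 0.000149 + 0.000129 + 0.000194 = 0.000659.
E[min] = 1/Σλ = 1/0.000659 = 1517.45 hours.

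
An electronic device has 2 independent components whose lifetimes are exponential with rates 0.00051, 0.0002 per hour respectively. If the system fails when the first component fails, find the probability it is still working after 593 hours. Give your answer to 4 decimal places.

0.6564

The time to first failure is exponential with rate Σλ = 0.00051 + 0.0002 = 0.00071.
P(min > 593) = e^(−0.00071·593) = e^(−0.42103) ≈ 0.6564.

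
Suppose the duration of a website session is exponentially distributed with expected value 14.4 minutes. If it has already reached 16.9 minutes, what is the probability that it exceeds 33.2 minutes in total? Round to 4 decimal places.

0.3224

The rate is λ = 1/14.4 = 0.0694444 per minute.
The exponential is memoryless, so the remaining time is again Exp(λ): the condition X > 16.9 is irrelevant.
P(X > 16.3) = e^(−1.1319) ≈ 0.3224.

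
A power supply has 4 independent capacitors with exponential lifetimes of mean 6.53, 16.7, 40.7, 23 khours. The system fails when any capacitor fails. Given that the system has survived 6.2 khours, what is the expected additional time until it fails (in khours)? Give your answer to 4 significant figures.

3.558

First-failure rate Σλ = 1/6.53 + 1/16.7 + 1/40.7 + 1/23 = 0.281068.
By memorylessness the expected residual is 1/Σλ = 3.55786 khours, regardless of the 6.2 already elapsed.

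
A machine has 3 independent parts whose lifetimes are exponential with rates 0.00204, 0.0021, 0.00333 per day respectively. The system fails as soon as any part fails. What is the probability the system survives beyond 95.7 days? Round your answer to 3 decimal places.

The time to first failure is exponential with rate Σλ = 0.00204 + 0.0021 + 0.00333 = 0.00747.
P(min > 95.7) = e^(−0.00747·95.7) = e^(−0.71488) ≈ 0.489.

0.489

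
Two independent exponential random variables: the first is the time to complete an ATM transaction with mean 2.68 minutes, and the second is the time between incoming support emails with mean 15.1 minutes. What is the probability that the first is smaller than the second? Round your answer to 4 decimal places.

λ_1 = 1/2.68 = 0.373134, λ_2 = 1/15.1 = 0.0662252.
For independent exponentials, P(the first < the second) = λ_1/(λ_1+λ_2) = 0.373134/0.439359 ≈ 0.8493.

0.8493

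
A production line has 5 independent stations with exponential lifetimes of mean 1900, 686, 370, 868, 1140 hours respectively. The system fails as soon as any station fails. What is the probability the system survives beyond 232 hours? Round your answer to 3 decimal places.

0.211

The first failure time is exponential with rate Σλ_i = 1/1900 + 1/686 + 1/370 + 1/868 + 1/1140 = 0.00671601 per hour.
P(min > 232) = e^(−0.00671601·232) = e^(−1.5581) ≈ 0.211.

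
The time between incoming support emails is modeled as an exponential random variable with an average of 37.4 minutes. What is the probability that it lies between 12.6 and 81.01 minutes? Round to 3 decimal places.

The rate is λ = 1/37.4 = 0.026738 per minute.
P(12.6 < X < 81.01) = e^(−λ·12.6) − e^(−λ·81.01) = 0.71398 − 0.11463 ≈ 0.599.

0.599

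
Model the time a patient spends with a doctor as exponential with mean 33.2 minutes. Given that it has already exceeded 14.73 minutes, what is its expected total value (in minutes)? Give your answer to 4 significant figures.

The rate is λ = 1/33.2 = 0.0301205 per minute.
By memorylessness, E[X | X > 14.73] = 14.73 + 1/λ = 14.73 + 33.2 = 47.93 minutes.

47.93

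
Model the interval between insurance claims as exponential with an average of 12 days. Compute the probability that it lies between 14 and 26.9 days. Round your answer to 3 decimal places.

The rate is λ = 1/12 = 0.0833333 per day.
P(14 < X < 26.9) = e^(−λ·14) − e^(−λ·26.9) = 0.31140 − 0.10628 ≈ 0.205.

0.205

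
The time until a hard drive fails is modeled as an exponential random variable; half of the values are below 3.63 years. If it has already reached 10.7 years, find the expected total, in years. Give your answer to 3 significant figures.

For an exponential, median = ln(2)/λ, so λ = ln 2 / 3.63 = 0.19095 per year.
By memorylessness, E[X | X > 10.7] = 10.7 + 1/λ = 10.7 + 5.23698 = 15.937 years.

15.9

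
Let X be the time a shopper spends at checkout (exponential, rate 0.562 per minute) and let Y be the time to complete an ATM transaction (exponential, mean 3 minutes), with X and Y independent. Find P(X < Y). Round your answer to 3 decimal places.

0.628

λ_1 = 0.562, λ_2 = 1/3 = 0.333333.
For independent exponentials, P(X < Y) = λ_1/(λ_1+λ_2) = 0.562/0.895333 ≈ 0.628.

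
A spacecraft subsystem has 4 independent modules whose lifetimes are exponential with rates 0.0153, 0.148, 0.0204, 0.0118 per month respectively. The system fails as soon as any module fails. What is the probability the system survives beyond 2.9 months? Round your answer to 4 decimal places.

0.5673

The time to first failure is exponential with rate Σλ = 0.0153 + 0.148 + 0.0204 + 0.0118 = 0.1955.
P(min > 2.9) = e^(−0.1955·2.9) = e^(−0.56695) ≈ 0.5673.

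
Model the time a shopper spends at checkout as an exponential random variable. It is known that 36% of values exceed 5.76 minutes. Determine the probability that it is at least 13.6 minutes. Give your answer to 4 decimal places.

0.0896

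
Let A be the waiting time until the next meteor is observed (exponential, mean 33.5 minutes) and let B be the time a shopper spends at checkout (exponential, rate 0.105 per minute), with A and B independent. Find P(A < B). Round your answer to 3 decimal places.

λ_1 = 1/33.5 = 0.0298507, λ_2 = 0.105.
For independent exponentials, P(A < B) = λ_1/(λ_1+λ_2) = 0.0298507/0.134851 ≈ 0.221.

0.221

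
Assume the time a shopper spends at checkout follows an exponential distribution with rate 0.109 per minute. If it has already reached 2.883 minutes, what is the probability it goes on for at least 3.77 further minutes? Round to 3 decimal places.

By the memoryless property, P(X > 2.883+3.77 | X > 2.883) = P(X > 3.77).
P(X > 3.77) = e^(−0.41093) ≈ 0.663.

0.663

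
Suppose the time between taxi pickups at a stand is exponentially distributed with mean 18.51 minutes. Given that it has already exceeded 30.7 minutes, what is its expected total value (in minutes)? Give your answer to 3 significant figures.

49.2

The rate is λ = 1/18.51 = 0.0540249 per minute.
By memorylessness, E[X | X > 30.7] = 30.7 + 1/λ = 30.7 + 18.51 = 49.21 minutes.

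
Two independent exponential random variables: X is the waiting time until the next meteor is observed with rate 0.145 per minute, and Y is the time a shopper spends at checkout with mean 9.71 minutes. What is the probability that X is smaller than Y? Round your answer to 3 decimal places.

λ_1 = 0.145, λ_2 = 1/9.71 = 0.102987.
For independent exponentials, P(X < Y) = λ_1/(λ_1+λ_2) = 0.145/0.247987 ≈ 0.585.

0.585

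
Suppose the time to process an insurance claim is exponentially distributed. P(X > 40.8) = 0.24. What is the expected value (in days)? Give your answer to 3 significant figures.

e^(−λ·40.8) = 0.24 ⇒ λ = −ln(0.24)/40.8 = 0.0349783.
Mean = 1/λ = 28.5891 days.

28.6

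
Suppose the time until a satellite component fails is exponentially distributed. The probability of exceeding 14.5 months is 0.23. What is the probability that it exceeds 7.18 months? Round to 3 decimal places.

0.483

e^(−λ·14.5) = 0.23 ⇒ λ = −ln(0.23)/14.5 = 0.101357.
P(X > 7.18) = e^(−0.101357·7.18) = e^(−0.72774) ≈ 0.483.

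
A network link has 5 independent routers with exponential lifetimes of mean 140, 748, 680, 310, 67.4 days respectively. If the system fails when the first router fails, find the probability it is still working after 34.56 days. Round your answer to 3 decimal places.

0.380

The first failure time is exponential with rate Σλ_i = 1/140 + 1/748 + 1/680 + 1/310 + 1/67.4 = 0.0280129 per day.
P(min > 34.56) = e^(−0.0280129·34.56) = e^(−0.96813) ≈ 0.380.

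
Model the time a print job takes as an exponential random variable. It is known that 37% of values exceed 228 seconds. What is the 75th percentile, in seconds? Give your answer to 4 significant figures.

e^(−λ·228) = 0.37 ⇒ λ = −ln(0.37)/228 = 0.00436076.
75th percentile: 1 − e^(−λt) = 0.75, t = −ln(0.25)/λ = 317.902 seconds.

317.9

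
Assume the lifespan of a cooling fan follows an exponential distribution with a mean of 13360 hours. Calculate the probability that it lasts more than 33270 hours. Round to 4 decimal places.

The rate is λ = 1/13360 = 0.0000748503 per hour.
P(X > 33270) = e^(−λ·33270) = e^(−2.4903) ≈ 0.0829.

0.0829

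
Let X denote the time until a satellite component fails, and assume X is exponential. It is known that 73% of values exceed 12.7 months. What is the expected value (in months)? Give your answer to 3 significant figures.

40.4

e^(−λ·12.7) = 0.73 ⇒ λ = −ln(0.73)/12.7 = 0.0247804.
Mean = 1/λ = 40.3545 months.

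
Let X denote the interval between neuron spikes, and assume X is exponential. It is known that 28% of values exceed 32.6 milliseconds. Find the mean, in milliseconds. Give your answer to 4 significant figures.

e^(−λ·32.6) = 0.28 ⇒ λ = −ln(0.28)/32.6 = 0.039048.
Mean = 1/λ = 25.6095 milliseconds.

25.61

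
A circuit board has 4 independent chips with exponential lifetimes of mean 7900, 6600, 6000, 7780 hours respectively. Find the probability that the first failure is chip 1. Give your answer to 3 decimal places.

Rates: λ_i = 1/mean_i → 0.000126582, 0.000151515, 0.000166667, 0.000128535; Σλ = 0.000573299.
P(chip 1 first) = λ_1/Σλ = 0.000126582/0.000573299 ≈ 0.221.

0.221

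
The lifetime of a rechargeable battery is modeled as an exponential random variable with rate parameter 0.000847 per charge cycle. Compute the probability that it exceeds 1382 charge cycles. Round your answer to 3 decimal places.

P(X > 1382) = e^(−λ·1382) = e^(−1.1706) ≈ 0.310.

0.310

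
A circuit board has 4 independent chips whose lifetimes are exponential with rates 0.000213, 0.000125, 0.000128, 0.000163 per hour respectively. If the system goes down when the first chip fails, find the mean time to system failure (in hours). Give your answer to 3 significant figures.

1590

The time to first failure is exponential with rate Σλ = 0.000213 + 0.000125 + 0.000128 + 0.000163 = 0.000629.
E[min] = 1/Σλ = 1/0.000629 = 1589.83 hours.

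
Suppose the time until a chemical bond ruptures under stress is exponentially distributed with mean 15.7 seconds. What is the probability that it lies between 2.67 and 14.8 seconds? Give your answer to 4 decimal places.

The rate is λ = 1/15.7 = 0.0636943 per second.
P(2.67 < X < 14.8) = e^(−λ·2.67) − e^(−λ·14.8) = 0.84361 − 0.38958 ≈ 0.4540.

0.4540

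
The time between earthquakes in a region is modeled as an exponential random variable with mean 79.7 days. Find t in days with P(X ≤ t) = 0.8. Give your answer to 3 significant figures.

128

The rate is λ = 1/79.7 = 0.0125471 per day.
Set 1 − e^(−λt) = 0.8, so t = −ln(0.2)/λ = 1.6094/0.0125471 ≈ 128.272 days.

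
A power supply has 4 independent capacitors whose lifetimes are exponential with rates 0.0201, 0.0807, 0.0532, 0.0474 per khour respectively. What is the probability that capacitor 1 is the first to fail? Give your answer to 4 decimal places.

The time to first failure is exponential with rate Σλ = 0.0201 + 0.0807 + 0.0532 + 0.0474 = 0.2014.
P(capacitor 1 first) = λ_1/Σλ = 0.0201/0.2014 ≈ 0.0998.

0.0998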